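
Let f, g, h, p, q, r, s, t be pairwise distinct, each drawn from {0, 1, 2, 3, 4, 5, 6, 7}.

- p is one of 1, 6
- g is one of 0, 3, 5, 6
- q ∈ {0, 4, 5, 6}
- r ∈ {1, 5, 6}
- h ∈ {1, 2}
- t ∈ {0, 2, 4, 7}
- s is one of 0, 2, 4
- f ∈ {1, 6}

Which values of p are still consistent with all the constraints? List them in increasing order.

1, 6

The 8 variables together cover exactly {0, 1, 2, 3, 4, 5, 6, 7} — 8 values for 8 variables — and 3 appears only in g's list, so g = 3.
The 7 still-open variables together cover exactly {0, 1, 2, 4, 5, 6, 7} — 7 values for 7 variables — and 7 appears only in t's list, so t = 7.
f and p share exactly the 2 values {1, 6}; by pigeonhole those values go to them, so strike 1, 6 from h, q, r.
That leaves h = 2. Remove 2 from s.
r must be 5 (only option left). Strike 5 from q.
No further eliminations apply; p can still be any of 1, 6.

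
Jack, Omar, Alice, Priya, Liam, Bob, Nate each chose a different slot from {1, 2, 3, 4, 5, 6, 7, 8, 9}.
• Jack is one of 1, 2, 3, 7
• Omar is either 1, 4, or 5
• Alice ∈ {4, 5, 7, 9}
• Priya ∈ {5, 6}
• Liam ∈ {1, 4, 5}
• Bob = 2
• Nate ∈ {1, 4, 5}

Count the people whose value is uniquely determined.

2

Bob's domain is down to {2}, so Bob = 2. So Jack can't be 2.
Omar, Liam, Nate share exactly the 3 values {1, 4, 5}; by pigeonhole those values go to them, so strike 1, 4, 5 from Jack, Alice, Priya.
That leaves Priya = 6.
Determined: Priya=6, Bob=2. The other people each still have more than one consistent value. That makes 2.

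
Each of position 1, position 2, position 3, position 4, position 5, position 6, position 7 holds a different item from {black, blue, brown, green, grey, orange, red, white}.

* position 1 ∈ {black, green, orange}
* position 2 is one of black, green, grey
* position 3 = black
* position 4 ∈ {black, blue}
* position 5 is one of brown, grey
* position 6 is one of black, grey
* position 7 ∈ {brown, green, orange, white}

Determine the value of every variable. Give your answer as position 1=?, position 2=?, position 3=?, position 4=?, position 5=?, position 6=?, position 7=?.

position 3 has just one choice, so position 3 = black. Strike black from position 1, position 2, position 4, position 6.
position 4 has just one choice, so position 4 = blue.
position 6 has just one choice, so position 6 = grey. So position 2, position 5 can't be grey.
position 2 has just one choice, so position 2 = green. Eliminate green elsewhere: position 1, position 7.
position 5 has just one choice, so position 5 = brown. Eliminate brown elsewhere: position 7.
position 1 must be orange (only option left). So position 7 can't be orange.
position 7 must be white (only option left).

position 1=orange, position 2=green, position 3=black, position 4=blue, position 5=brown, position 6=grey, position 7=white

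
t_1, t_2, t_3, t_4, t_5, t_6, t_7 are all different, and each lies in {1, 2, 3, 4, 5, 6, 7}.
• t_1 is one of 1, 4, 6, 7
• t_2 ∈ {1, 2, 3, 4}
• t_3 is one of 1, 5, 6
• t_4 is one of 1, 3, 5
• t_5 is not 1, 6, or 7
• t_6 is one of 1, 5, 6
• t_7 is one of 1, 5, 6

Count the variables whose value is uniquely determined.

2

Among the 7 variables, 7 fits only t_1 (and all 7 values in {1, 2, 3, 4, 5, 6, 7} must be used), so t_1 = 7.
The 3 variables t_3, t_6, t_7 are confined to {1, 5, 6}, which locks those values in; drop them from t_2, t_4, t_5.
t_4 must be 3 (only option left). Remove 3 from t_2, t_5.
Determined: t_1=7, t_4=3. The other variables each still have more than one consistent value. That makes 2.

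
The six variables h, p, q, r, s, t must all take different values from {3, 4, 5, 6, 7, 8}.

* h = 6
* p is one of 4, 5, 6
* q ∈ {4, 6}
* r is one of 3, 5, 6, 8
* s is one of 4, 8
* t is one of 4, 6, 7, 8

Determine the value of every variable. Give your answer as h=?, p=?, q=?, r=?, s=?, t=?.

h must be 6 (only option left). So p, q, r, t can't be 6.
q's domain is down to {4}, so q = 4. Eliminate 4 elsewhere: p, s, t.
That leaves s = 8. Strike 8 from r, t.
That leaves t = 7.
That leaves p = 5. So r can't be 5.
r has just one choice, so r = 3.

h=6, p=5, q=4, r=3, s=8, t=7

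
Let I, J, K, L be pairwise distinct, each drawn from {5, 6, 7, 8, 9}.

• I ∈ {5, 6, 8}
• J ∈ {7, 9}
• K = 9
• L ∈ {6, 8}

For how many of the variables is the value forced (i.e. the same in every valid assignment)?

K has just one choice, so K = 9. So J can't be 9.
J has just one choice, so J = 7.
Determined: J=7, K=9. The other variables each still have more than one consistent value. That makes 2.

2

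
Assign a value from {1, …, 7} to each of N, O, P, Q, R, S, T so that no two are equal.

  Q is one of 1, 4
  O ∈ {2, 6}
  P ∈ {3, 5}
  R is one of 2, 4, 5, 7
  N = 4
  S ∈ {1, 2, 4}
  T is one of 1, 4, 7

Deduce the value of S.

2

N must be 4 (only option left). So Q, R, S, T can't be 4.
Q must be 1 (only option left). So S, T can't be 1.
So S = 2.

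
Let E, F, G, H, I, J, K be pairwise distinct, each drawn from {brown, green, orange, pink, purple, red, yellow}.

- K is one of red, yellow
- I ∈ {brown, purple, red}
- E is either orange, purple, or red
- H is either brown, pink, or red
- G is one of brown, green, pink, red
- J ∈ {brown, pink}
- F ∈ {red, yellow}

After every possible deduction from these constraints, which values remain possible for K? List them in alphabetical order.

red, yellow

The 7 variables together cover exactly {brown, green, orange, pink, purple, red, yellow} — 7 values for 7 variables — and green appears only in G's list, so G = green.
The 6 still-open variables draw from only 6 values {brown, orange, pink, purple, red, yellow}, so each is used; only E can be orange, hence E = orange.
Among the 5 still-open variables, purple fits only I (and all 5 values in {brown, pink, purple, red, yellow} must be used), so I = purple.
F and K share exactly the 2 values {red, yellow}; by pigeonhole those values go to them, so strike red, yellow from H.
No further eliminations apply; K can still be any of red, yellow.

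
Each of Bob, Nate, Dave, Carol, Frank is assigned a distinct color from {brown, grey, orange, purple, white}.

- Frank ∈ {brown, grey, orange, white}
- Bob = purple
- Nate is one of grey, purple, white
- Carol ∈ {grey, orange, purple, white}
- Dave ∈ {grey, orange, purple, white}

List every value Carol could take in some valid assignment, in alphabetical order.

Bob has just one choice, so Bob = purple. So Nate, Dave, Carol can't be purple.
Among the 4 still-open variables, brown fits only Frank (and all 4 values in {brown, grey, orange, white} must be used), so Frank = brown.
No further eliminations apply; Carol can still be any of grey, orange, white.

grey, orange, white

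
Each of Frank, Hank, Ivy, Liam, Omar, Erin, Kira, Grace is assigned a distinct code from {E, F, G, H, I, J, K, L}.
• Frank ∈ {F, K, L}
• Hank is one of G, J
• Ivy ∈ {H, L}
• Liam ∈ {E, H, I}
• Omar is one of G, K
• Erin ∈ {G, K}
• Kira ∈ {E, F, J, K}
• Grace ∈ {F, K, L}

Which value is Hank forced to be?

Among the 8 variables, I fits only Liam (and all 8 values in {E, F, G, H, I, J, K, L} must be used), so Liam = I.
The 7 still-open variables together cover exactly {E, F, G, H, J, K, L} — 7 values for 7 variables — and E appears only in Kira's list, so Kira = E.
The 6 still-open variables together cover exactly {F, G, H, J, K, L} — 6 values for 6 variables — and H appears only in Ivy's list, so Ivy = H.
The 5 still-open variables draw from only 5 values {F, G, J, K, L}, so each is used; only Hank can be J, hence Hank = J.

J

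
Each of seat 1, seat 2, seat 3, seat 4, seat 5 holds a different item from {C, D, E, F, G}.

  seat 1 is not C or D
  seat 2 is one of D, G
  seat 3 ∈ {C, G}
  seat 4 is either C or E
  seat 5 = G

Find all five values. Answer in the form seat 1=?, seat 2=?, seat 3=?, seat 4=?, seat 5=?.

seat 1=F, seat 2=D, seat 3=C, seat 4=E, seat 5=G

seat 5 must be G (only option left). Eliminate G elsewhere: seat 1, seat 2, seat 3.
seat 2 has just one choice, so seat 2 = D.
seat 3 must be C (only option left). Strike C from seat 4.
seat 4 must be E (only option left). Remove E from seat 1.
seat 1 must be F (only option left).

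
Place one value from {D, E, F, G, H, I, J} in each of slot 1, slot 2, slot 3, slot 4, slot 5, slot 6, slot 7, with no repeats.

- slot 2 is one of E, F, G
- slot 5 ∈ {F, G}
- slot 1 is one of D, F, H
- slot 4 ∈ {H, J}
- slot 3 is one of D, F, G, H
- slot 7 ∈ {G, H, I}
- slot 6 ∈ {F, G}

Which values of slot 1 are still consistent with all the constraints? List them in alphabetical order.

The 7 variables together cover exactly {D, E, F, G, H, I, J} — 7 values for 7 variables — and E appears only in slot 2's list, so slot 2 = E.
Among the 6 still-open variables, I fits only slot 7 (and all 6 values in {D, F, G, H, I, J} must be used), so slot 7 = I.
The 5 still-open variables together cover exactly {D, F, G, H, J} — 5 values for 5 variables — and J appears only in slot 4's list, so slot 4 = J.
slot 5 and slot 6 share exactly the 2 values {F, G}; by pigeonhole those values go to them, so strike F, G from slot 1, slot 3.
No further eliminations apply; slot 1 can still be any of D, H.

D, H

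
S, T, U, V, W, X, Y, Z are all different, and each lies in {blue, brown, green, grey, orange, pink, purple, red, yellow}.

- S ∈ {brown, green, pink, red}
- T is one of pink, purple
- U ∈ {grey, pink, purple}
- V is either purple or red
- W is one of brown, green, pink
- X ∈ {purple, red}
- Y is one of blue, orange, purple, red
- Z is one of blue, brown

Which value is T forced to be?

pink

The 8 variables draw from only 8 values {blue, brown, green, grey, orange, pink, purple, red}, so each is used; only U can be grey, hence U = grey.
The 7 still-open variables together cover exactly {blue, brown, green, orange, pink, purple, red} — 7 values for 7 variables — and orange appears only in Y's list, so Y = orange.
The 6 still-open variables together cover exactly {blue, brown, green, pink, purple, red} — 6 values for 6 variables — and blue appears only in Z's list, so Z = blue.
V and X between them cover only {purple, red} — a naked pair. Remove those values from S, T.
So T = pink.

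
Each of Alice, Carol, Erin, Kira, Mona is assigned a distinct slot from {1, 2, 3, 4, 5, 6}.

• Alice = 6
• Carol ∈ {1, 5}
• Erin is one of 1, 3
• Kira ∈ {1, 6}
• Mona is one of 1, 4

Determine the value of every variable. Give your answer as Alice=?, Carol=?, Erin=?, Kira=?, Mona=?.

Alice must be 6 (only option left). Strike 6 from Kira.
That leaves Kira = 1. Eliminate 1 elsewhere: Carol, Erin, Mona.
Mona has just one choice, so Mona = 4.
That leaves Carol = 5.
Erin must be 3 (only option left).

Alice=6, Carol=5, Erin=3, Kira=1, Mona=4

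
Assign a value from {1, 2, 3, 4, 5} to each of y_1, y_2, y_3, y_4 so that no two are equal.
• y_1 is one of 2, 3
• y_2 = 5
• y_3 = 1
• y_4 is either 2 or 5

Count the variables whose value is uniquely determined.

4

y_2 has just one choice, so y_2 = 5. So y_4 can't be 5.
y_3 must be 1 (only option left).
That leaves y_4 = 2. So y_1 can't be 2.
y_1 must be 3 (only option left).
Every variable is fixed: y_1=3, y_2=5, y_3=1, y_4=2. That makes 4.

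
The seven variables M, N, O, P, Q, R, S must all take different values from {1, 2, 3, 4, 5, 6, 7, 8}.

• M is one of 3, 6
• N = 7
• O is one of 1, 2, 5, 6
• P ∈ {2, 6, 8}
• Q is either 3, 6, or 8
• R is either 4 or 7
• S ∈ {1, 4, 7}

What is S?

1

N has just one choice, so N = 7. Remove 7 from R, S.
R must be 4 (only option left). Remove 4 from S.
So S = 1.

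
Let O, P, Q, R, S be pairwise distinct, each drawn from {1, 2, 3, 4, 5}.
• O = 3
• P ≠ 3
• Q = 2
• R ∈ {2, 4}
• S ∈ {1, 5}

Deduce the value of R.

4

O must be 3 (only option left).
Q must be 2 (only option left). So P, R can't be 2.
So R = 4.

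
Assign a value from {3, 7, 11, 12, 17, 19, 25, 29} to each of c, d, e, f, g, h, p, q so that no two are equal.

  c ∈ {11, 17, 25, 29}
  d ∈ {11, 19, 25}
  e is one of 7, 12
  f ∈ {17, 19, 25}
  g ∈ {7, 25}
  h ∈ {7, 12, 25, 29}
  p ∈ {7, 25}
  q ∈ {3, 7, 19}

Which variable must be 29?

h

The 8 variables together cover exactly {3, 7, 11, 12, 17, 19, 25, 29} — 8 values for 8 variables — and 3 appears only in q's list, so q = 3.
g and p share exactly the 2 values {7, 25}; by pigeonhole those values go to them, so strike 7, 25 from c, d, e, f, h.
e's domain is down to {12}, so e = 12. So h can't be 12.
So 29 goes to h.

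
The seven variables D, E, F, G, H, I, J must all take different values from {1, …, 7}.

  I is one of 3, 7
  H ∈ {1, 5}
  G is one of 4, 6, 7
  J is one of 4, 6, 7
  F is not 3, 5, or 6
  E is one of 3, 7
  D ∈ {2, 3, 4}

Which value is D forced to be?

Among the 7 variables, 5 fits only H (and all 7 values in {1, 2, 3, 4, 5, 6, 7} must be used), so H = 5.
The 6 still-open variables together cover exactly {1, 2, 3, 4, 6, 7} — 6 values for 6 variables — and 1 appears only in F's list, so F = 1.
The 5 still-open variables draw from only 5 values {2, 3, 4, 6, 7}, so each is used; only D can be 2, hence D = 2.

2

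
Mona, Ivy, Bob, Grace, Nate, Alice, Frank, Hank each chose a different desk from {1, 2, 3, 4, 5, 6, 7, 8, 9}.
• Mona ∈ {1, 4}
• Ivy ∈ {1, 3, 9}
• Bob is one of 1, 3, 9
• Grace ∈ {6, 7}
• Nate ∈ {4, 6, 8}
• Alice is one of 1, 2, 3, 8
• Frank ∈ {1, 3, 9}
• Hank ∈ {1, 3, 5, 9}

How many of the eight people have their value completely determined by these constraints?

2

Ivy, Bob, Frank between them cover only {1, 3, 9} — a naked triple. Remove those values from Mona, Alice, Hank.
Mona's domain is down to {4}, so Mona = 4. So Nate can't be 4.
Hank's domain is down to {5}, so Hank = 5.
Determined: Mona=4, Hank=5. The other people each still have more than one consistent value. That makes 2.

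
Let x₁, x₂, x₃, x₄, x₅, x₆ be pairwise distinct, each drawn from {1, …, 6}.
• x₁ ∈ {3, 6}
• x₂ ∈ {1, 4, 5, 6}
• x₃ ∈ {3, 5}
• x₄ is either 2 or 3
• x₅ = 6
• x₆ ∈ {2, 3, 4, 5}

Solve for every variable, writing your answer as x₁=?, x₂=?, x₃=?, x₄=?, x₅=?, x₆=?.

x₁=3, x₂=1, x₃=5, x₄=2, x₅=6, x₆=4

x₅ must be 6 (only option left). Remove 6 from x₁, x₂.
That leaves x₁ = 3. Remove 3 from x₃, x₄, x₆.
That leaves x₃ = 5. Eliminate 5 elsewhere: x₂, x₆.
x₄'s domain is down to {2}, so x₄ = 2. Remove 2 from x₆.
x₆'s domain is down to {4}, so x₆ = 4. Remove 4 from x₂.
x₂ must be 1 (only option left).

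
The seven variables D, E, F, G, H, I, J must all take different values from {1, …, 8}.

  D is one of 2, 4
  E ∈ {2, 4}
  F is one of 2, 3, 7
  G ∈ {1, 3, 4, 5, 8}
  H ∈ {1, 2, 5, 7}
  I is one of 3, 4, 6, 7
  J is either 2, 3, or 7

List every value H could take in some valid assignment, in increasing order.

1, 5

D and E between them cover only {2, 4} — a naked pair. Remove those values from F, G, H, I, J.
F and J share exactly the 2 values {3, 7}; by pigeonhole those values go to them, so strike 3, 7 from G, H, I.
I has just one choice, so I = 6.
No further eliminations apply; H can still be any of 1, 5.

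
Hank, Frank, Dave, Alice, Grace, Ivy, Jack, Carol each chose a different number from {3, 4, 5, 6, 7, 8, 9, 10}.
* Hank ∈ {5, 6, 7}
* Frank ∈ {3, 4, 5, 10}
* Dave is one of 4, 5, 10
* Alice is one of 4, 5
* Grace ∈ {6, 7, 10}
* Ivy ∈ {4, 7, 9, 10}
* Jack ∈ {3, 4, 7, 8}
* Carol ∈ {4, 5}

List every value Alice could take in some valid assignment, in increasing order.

The 8 variables draw from only 8 values {3, 4, 5, 6, 7, 8, 9, 10}, so each is used; only Jack can be 8, hence Jack = 8.
Among the 7 still-open variables, 3 fits only Frank (and all 7 values in {3, 4, 5, 6, 7, 9, 10} must be used), so Frank = 3.
The 6 still-open variables draw from only 6 values {4, 5, 6, 7, 9, 10}, so each is used; only Ivy can be 9, hence Ivy = 9.
Alice and Carol share exactly the 2 values {4, 5}; by pigeonhole those values go to them, so strike 4, 5 from Hank, Dave.
Dave must be 10 (only option left). Strike 10 from Grace.
No further eliminations apply; Alice can still be any of 4, 5.

4, 5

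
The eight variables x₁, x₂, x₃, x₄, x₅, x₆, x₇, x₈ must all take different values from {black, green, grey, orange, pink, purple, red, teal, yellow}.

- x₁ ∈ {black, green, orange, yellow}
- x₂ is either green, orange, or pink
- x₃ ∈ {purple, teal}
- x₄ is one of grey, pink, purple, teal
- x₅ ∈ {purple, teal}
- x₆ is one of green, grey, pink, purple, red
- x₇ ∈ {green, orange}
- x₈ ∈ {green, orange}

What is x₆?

red

x₃ and x₅ between them cover only {purple, teal} — a naked pair. Remove those values from x₄, x₆.
x₇ and x₈ share exactly the 2 values {green, orange}; by pigeonhole those values go to them, so strike green, orange from x₁, x₂, x₆.
x₂'s domain is down to {pink}, so x₂ = pink. So x₄, x₆ can't be pink.
x₄ must be grey (only option left). Remove grey from x₆.
So x₆ = red.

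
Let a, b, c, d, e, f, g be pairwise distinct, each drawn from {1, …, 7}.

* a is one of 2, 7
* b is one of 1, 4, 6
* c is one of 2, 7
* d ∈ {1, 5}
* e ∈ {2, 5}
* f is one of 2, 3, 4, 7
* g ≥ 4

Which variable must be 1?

The 7 variables draw from only 7 values {1, 2, 3, 4, 5, 6, 7}, so each is used; only f can be 3, hence f = 3.
a and c between them cover only {2, 7} — a naked pair. Remove those values from e, g.
e has just one choice, so e = 5. So d, g can't be 5.
So 1 goes to d.

d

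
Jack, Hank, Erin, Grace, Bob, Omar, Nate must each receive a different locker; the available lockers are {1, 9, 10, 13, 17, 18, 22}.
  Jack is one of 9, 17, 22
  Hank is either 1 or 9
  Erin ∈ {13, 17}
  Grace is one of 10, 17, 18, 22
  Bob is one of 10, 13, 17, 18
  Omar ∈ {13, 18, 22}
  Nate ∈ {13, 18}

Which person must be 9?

The 7 variables draw from only 7 values {1, 9, 10, 13, 17, 18, 22}, so each is used; only Hank can be 1, hence Hank = 1.
Among the 6 still-open variables, 9 fits only Jack (and all 6 values in {9, 10, 13, 17, 18, 22} must be used), so Jack = 9.

Jack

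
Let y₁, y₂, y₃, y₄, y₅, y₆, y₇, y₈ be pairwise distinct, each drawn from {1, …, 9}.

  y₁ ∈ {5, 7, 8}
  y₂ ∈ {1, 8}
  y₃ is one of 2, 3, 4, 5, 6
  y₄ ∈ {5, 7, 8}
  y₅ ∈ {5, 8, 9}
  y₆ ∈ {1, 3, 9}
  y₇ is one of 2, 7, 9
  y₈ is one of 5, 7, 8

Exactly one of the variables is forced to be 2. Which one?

The 3 variables y₁, y₄, y₈ are confined to {5, 7, 8}, which locks those values in; drop them from y₂, y₃, y₅, y₇.
y₂'s domain is down to {1}, so y₂ = 1. Remove 1 from y₆.
y₅ has just one choice, so y₅ = 9. Strike 9 from y₆, y₇.
So 2 goes to y₇.

y₇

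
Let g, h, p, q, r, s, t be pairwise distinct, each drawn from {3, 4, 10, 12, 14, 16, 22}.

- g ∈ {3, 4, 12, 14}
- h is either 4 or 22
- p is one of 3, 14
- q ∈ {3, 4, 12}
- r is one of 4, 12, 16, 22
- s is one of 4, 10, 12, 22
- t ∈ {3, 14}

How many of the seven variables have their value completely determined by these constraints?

The 7 variables together cover exactly {3, 4, 10, 12, 14, 16, 22} — 7 values for 7 variables — and 10 appears only in s's list, so s = 10.
The 6 still-open variables together cover exactly {3, 4, 12, 14, 16, 22} — 6 values for 6 variables — and 16 appears only in r's list, so r = 16.
Among the 5 still-open variables, 22 fits only h (and all 5 values in {3, 4, 12, 14, 22} must be used), so h = 22.
The 2 variables p and t are confined to {3, 14}, which locks those values in; drop them from g, q.
Determined: h=22, r=16, s=10. The other variables each still have more than one consistent value. That makes 3.

3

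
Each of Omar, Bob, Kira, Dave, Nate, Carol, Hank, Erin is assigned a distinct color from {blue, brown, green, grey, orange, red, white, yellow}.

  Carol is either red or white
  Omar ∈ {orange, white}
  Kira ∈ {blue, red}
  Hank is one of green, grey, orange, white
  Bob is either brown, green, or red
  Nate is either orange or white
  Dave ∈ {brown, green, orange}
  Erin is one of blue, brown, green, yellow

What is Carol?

red

The 8 variables together cover exactly {blue, brown, green, grey, orange, red, white, yellow} — 8 values for 8 variables — and grey appears only in Hank's list, so Hank = grey.
The 7 still-open variables draw from only 7 values {blue, brown, green, orange, red, white, yellow}, so each is used; only Erin can be yellow, hence Erin = yellow.
The 6 still-open variables draw from only 6 values {blue, brown, green, orange, red, white}, so each is used; only Kira can be blue, hence Kira = blue.
The 2 variables Omar and Nate are confined to {orange, white}, which locks those values in; drop them from Dave, Carol.
So Carol = red.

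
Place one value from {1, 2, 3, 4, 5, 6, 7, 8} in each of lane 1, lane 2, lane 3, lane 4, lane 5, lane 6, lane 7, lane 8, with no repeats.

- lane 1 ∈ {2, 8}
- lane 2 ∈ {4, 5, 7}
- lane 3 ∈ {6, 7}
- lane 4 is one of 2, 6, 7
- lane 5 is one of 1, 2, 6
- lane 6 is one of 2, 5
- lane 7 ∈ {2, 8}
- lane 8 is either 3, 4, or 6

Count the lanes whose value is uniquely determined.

4

The 8 variables together cover exactly {1, 2, 3, 4, 5, 6, 7, 8} — 8 values for 8 variables — and 1 appears only in lane 5's list, so lane 5 = 1.
The 7 still-open variables draw from only 7 values {2, 3, 4, 5, 6, 7, 8}, so each is used; only lane 8 can be 3, hence lane 8 = 3.
The 6 still-open variables together cover exactly {2, 4, 5, 6, 7, 8} — 6 values for 6 variables — and 4 appears only in lane 2's list, so lane 2 = 4.
Among the 5 still-open variables, 5 fits only lane 6 (and all 5 values in {2, 5, 6, 7, 8} must be used), so lane 6 = 5.
lane 1 and lane 7 between them cover only {2, 8} — a naked pair. Remove those values from lane 4.
Determined: lane 2=4, lane 5=1, lane 6=5, lane 8=3. The other lanes each still have more than one consistent value. That makes 4.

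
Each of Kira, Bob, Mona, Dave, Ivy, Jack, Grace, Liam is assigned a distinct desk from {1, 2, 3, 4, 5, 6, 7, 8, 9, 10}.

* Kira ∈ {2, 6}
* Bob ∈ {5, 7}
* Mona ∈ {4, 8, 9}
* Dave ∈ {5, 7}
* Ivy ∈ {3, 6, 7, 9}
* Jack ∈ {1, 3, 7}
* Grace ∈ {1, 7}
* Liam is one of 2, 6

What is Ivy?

9

Kira and Liam between them cover only {2, 6} — a naked pair. Remove those values from Ivy.
The 2 variables Bob and Dave are confined to {5, 7}, which locks those values in; drop them from Ivy, Jack, Grace.
Grace must be 1 (only option left). Remove 1 from Jack.
That leaves Jack = 3. Remove 3 from Ivy.
So Ivy = 9.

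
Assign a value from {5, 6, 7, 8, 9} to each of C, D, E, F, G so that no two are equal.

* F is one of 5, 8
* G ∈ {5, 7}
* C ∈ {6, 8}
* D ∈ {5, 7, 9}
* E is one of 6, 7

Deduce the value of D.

9

Among the 5 variables, 9 fits only D (and all 5 values in {5, 6, 7, 8, 9} must be used), so D = 9.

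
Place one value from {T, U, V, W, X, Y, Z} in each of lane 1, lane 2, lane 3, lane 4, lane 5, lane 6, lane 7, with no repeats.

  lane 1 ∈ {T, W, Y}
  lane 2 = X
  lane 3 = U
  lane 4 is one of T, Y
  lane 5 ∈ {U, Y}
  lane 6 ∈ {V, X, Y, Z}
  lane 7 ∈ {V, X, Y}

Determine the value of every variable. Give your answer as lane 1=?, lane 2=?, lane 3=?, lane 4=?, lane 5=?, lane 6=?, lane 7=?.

lane 2 has just one choice, so lane 2 = X. Eliminate X elsewhere: lane 6, lane 7.
lane 3's domain is down to {U}, so lane 3 = U. Strike U from lane 5.
lane 5 must be Y (only option left). Strike Y from lane 1, lane 4, lane 6, lane 7.
lane 7 must be V (only option left). Remove V from lane 6.
lane 4's domain is down to {T}, so lane 4 = T. Remove T from lane 1.
That leaves lane 6 = Z.
lane 1 has just one choice, so lane 1 = W.

lane 1=W, lane 2=X, lane 3=U, lane 4=T, lane 5=Y, lane 6=Z, lane 7=V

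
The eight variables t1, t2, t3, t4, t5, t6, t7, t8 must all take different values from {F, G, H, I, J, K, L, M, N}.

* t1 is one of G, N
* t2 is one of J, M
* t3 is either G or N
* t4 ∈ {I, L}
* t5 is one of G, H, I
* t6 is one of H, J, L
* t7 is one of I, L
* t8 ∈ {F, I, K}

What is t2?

t1 and t3 share exactly the 2 values {G, N}; by pigeonhole those values go to them, so strike G, N from t5.
t4 and t7 share exactly the 2 values {I, L}; by pigeonhole those values go to them, so strike I, L from t5, t6, t8.
t5's domain is down to {H}, so t5 = H. So t6 can't be H.
That leaves t6 = J. Remove J from t2.
So t2 = M.

M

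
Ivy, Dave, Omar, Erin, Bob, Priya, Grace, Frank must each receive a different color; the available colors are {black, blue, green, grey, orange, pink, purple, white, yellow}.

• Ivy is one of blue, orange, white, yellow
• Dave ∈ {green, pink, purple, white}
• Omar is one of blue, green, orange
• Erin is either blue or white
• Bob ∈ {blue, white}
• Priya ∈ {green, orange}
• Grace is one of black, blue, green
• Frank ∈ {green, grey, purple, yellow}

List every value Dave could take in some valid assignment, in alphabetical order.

Erin and Bob share exactly the 2 values {blue, white}; by pigeonhole those values go to them, so strike blue, white from Ivy, Dave, Omar, Grace.
Omar and Priya share exactly the 2 values {green, orange}; by pigeonhole those values go to them, so strike green, orange from Ivy, Dave, Grace, Frank.
Ivy has just one choice, so Ivy = yellow. So Frank can't be yellow.
Grace has just one choice, so Grace = black.
No further eliminations apply; Dave can still be any of pink, purple.

pink, purple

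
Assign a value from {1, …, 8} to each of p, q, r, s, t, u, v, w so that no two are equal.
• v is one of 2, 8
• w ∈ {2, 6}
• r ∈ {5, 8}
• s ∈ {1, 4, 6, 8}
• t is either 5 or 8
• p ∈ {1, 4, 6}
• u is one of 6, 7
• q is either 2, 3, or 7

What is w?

6

The 8 variables together cover exactly {1, 2, 3, 4, 5, 6, 7, 8} — 8 values for 8 variables — and 3 appears only in q's list, so q = 3.
The 7 still-open variables together cover exactly {1, 2, 4, 5, 6, 7, 8} — 7 values for 7 variables — and 7 appears only in u's list, so u = 7.
r and t between them cover only {5, 8} — a naked pair. Remove those values from s, v.
That leaves v = 2. Remove 2 from w.
So w = 6.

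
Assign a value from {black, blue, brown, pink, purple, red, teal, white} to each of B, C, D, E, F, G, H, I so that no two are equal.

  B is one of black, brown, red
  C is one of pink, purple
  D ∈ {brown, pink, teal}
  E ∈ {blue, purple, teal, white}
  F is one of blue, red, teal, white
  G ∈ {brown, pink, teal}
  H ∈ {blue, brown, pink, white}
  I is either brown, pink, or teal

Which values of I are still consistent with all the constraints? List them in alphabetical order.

brown, pink, teal

The 8 variables draw from only 8 values {black, blue, brown, pink, purple, red, teal, white}, so each is used; only B can be black, hence B = black.
The 7 still-open variables together cover exactly {blue, brown, pink, purple, red, teal, white} — 7 values for 7 variables — and red appears only in F's list, so F = red.
The 3 variables D, G, I are confined to {brown, pink, teal}, which locks those values in; drop them from C, E, H.
That leaves C = purple. Remove purple from E.
No further eliminations apply; I can still be any of brown, pink, teal.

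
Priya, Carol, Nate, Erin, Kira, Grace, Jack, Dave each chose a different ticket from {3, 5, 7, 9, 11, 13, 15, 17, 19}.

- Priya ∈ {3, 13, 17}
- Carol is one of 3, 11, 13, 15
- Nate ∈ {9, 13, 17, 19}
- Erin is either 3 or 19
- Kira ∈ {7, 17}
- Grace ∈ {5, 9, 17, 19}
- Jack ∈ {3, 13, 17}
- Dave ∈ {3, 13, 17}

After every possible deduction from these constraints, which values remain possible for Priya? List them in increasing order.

3, 13, 17

Priya, Jack, Dave share exactly the 3 values {3, 13, 17}; by pigeonhole those values go to them, so strike 3, 13, 17 from Carol, Nate, Erin, Kira, Grace.
That leaves Erin = 19. Eliminate 19 elsewhere: Nate, Grace.
That leaves Kira = 7.
That leaves Nate = 9. Strike 9 from Grace.
That leaves Grace = 5.
No further eliminations apply; Priya can still be any of 3, 13, 17.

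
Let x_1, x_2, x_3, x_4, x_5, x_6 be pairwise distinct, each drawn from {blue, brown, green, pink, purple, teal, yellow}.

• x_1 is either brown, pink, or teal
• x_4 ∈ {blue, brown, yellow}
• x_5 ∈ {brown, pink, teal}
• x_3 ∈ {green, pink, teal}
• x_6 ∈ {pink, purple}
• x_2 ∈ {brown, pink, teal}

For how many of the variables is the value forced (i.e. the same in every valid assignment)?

x_1, x_2, x_5 share exactly the 3 values {brown, pink, teal}; by pigeonhole those values go to them, so strike brown, pink, teal from x_3, x_4, x_6.
x_3's domain is down to {green}, so x_3 = green.
x_6 must be purple (only option left).
Determined: x_3=green, x_6=purple. The other variables each still have more than one consistent value. That makes 2.

2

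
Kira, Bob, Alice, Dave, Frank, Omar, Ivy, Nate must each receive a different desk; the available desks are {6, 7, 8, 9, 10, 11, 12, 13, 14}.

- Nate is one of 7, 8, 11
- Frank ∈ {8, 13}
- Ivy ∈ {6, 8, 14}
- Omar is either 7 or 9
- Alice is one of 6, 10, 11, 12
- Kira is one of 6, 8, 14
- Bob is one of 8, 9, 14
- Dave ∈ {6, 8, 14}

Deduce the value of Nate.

11

Kira, Dave, Ivy between them cover only {6, 8, 14} — a naked triple. Remove those values from Bob, Alice, Frank, Nate.
Bob must be 9 (only option left). So Omar can't be 9.
Frank's domain is down to {13}, so Frank = 13.
Omar has just one choice, so Omar = 7. So Nate can't be 7.
So Nate = 11.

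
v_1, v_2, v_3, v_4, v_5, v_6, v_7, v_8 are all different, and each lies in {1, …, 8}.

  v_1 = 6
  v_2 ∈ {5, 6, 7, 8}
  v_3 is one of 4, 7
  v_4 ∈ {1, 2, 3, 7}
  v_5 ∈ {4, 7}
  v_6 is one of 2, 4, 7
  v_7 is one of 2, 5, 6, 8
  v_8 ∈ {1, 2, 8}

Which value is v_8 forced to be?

v_1 has just one choice, so v_1 = 6. Strike 6 from v_2, v_7.
Among the 7 still-open variables, 3 fits only v_4 (and all 7 values in {1, 2, 3, 4, 5, 7, 8} must be used), so v_4 = 3.
The 6 still-open variables draw from only 6 values {1, 2, 4, 5, 7, 8}, so each is used; only v_8 can be 1, hence v_8 = 1.

1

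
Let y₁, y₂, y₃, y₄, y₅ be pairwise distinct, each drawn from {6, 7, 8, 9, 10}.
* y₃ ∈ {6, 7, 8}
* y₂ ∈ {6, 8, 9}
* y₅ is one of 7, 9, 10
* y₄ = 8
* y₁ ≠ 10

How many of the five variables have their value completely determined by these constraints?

y₄ has just one choice, so y₄ = 8. So y₁, y₂, y₃ can't be 8.
Among the 4 still-open variables, 10 fits only y₅ (and all 4 values in {6, 7, 9, 10} must be used), so y₅ = 10.
Determined: y₄=8, y₅=10. The other variables each still have more than one consistent value. That makes 2.

2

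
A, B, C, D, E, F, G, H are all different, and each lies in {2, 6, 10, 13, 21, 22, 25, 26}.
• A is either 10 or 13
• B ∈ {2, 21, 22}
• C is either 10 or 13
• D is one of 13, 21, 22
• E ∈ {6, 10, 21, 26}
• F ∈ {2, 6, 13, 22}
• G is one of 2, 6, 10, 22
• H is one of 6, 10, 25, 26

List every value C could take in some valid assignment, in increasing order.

Among the 8 variables, 25 fits only H (and all 8 values in {2, 6, 10, 13, 21, 22, 25, 26} must be used), so H = 25.
The 7 still-open variables together cover exactly {2, 6, 10, 13, 21, 22, 26} — 7 values for 7 variables — and 26 appears only in E's list, so E = 26.
A and C share exactly the 2 values {10, 13}; by pigeonhole those values go to them, so strike 10, 13 from D, F, G.
No further eliminations apply; C can still be any of 10, 13.

10, 13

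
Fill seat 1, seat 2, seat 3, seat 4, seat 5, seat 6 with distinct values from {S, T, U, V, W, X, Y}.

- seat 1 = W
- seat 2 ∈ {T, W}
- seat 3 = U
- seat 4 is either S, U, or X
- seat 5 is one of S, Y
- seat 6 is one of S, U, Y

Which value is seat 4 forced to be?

seat 1's domain is down to {W}, so seat 1 = W. So seat 2 can't be W.
seat 2's domain is down to {T}, so seat 2 = T.
seat 3 must be U (only option left). Eliminate U elsewhere: seat 4, seat 6.
The 3 still-open variables draw from only 3 values {S, X, Y}, so each is used; only seat 4 can be X, hence seat 4 = X.

X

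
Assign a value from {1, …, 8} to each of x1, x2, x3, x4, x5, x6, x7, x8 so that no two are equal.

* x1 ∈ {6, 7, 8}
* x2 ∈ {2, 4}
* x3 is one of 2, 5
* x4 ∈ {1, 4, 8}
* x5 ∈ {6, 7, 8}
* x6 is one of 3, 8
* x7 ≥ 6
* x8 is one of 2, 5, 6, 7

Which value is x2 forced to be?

4

The 8 variables draw from only 8 values {1, 2, 3, 4, 5, 6, 7, 8}, so each is used; only x4 can be 1, hence x4 = 1.
The 7 still-open variables together cover exactly {2, 3, 4, 5, 6, 7, 8} — 7 values for 7 variables — and 3 appears only in x6's list, so x6 = 3.
Among the 6 still-open variables, 4 fits only x2 (and all 6 values in {2, 4, 5, 6, 7, 8} must be used), so x2 = 4.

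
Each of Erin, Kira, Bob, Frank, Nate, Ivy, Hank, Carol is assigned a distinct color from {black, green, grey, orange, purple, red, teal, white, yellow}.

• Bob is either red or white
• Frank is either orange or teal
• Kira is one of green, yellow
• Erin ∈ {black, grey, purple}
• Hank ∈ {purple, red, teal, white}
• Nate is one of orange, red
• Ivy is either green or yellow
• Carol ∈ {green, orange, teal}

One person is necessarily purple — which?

Hank

The 2 variables Kira and Ivy are confined to {green, yellow}, which locks those values in; drop them from Carol.
Frank and Carol between them cover only {orange, teal} — a naked pair. Remove those values from Nate, Hank.
Nate has just one choice, so Nate = red. Remove red from Bob, Hank.
Bob has just one choice, so Bob = white. So Hank can't be white.
So purple goes to Hank.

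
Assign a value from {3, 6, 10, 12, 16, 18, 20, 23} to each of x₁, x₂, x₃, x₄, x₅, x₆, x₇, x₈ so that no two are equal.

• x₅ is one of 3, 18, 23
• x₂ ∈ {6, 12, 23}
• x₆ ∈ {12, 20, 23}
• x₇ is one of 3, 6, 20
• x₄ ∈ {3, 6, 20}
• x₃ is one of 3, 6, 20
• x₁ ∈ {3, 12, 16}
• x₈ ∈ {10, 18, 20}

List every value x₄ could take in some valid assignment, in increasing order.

The 8 variables together cover exactly {3, 6, 10, 12, 16, 18, 20, 23} — 8 values for 8 variables — and 10 appears only in x₈'s list, so x₈ = 10.
The 7 still-open variables draw from only 7 values {3, 6, 12, 16, 18, 20, 23}, so each is used; only x₁ can be 16, hence x₁ = 16.
The 6 still-open variables together cover exactly {3, 6, 12, 18, 20, 23} — 6 values for 6 variables — and 18 appears only in x₅'s list, so x₅ = 18.
The 3 variables x₃, x₄, x₇ are confined to {3, 6, 20}, which locks those values in; drop them from x₂, x₆.
No further eliminations apply; x₄ can still be any of 3, 6, 20.

3, 6, 20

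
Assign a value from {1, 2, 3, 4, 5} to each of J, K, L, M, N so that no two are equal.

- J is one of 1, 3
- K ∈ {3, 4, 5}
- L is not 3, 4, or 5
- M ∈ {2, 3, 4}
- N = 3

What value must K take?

N must be 3 (only option left). Strike 3 from J, K, M.
J must be 1 (only option left). So L can't be 1.
L must be 2 (only option left). Eliminate 2 elsewhere: M.
M must be 4 (only option left). Strike 4 from K.
So K = 5.

5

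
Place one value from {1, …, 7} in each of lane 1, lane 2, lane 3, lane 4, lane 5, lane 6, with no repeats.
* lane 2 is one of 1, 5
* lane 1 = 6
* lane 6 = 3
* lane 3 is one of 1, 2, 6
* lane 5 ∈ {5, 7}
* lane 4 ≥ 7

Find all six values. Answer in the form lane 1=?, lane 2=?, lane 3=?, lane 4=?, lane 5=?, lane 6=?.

lane 1=6, lane 2=1, lane 3=2, lane 4=7, lane 5=5, lane 6=3

lane 1 has just one choice, so lane 1 = 6. So lane 3 can't be 6.
lane 4's domain is down to {7}, so lane 4 = 7. Eliminate 7 elsewhere: lane 5.
lane 5's domain is down to {5}, so lane 5 = 5. Strike 5 from lane 2.
lane 6 must be 3 (only option left).
lane 2 has just one choice, so lane 2 = 1. Strike 1 from lane 3.
lane 3 has just one choice, so lane 3 = 2.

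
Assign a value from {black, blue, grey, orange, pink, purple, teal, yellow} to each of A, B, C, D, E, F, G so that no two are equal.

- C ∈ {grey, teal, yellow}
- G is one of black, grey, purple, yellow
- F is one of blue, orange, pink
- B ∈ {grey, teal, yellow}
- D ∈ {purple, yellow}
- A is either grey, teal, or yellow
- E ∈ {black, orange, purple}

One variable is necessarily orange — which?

A, B, C between them cover only {grey, teal, yellow} — a naked triple. Remove those values from D, G.
D has just one choice, so D = purple. So E, G can't be purple.
G has just one choice, so G = black. Remove black from E.
So orange goes to E.

E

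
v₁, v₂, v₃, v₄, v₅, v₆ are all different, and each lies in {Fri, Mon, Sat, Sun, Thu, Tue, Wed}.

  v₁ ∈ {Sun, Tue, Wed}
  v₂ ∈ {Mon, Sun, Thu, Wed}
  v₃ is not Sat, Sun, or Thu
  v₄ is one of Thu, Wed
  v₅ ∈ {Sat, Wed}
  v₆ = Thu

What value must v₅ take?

Sat

v₆'s domain is down to {Thu}, so v₆ = Thu. Eliminate Thu elsewhere: v₂, v₄.
v₄ must be Wed (only option left). So v₁, v₂, v₃, v₅ can't be Wed.
So v₅ = Sat.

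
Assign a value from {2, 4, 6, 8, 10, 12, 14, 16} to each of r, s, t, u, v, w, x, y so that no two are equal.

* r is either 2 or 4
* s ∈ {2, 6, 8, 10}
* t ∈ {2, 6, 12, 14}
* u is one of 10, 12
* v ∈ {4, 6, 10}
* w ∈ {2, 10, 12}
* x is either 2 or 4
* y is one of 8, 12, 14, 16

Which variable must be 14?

The 8 variables draw from only 8 values {2, 4, 6, 8, 10, 12, 14, 16}, so each is used; only y can be 16, hence y = 16.
The 7 still-open variables together cover exactly {2, 4, 6, 8, 10, 12, 14} — 7 values for 7 variables — and 8 appears only in s's list, so s = 8.
Among the 6 still-open variables, 14 fits only t (and all 6 values in {2, 4, 6, 10, 12, 14} must be used), so t = 14.

t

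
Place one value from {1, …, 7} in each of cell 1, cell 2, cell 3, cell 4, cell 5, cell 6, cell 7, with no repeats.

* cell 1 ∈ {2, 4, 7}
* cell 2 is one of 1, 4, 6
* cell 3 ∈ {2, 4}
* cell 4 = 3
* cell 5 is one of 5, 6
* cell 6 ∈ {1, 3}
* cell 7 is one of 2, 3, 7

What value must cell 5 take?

5

cell 4 must be 3 (only option left). Remove 3 from cell 6, cell 7.
cell 6 must be 1 (only option left). Eliminate 1 elsewhere: cell 2.
Among the 5 still-open variables, 5 fits only cell 5 (and all 5 values in {2, 4, 5, 6, 7} must be used), so cell 5 = 5.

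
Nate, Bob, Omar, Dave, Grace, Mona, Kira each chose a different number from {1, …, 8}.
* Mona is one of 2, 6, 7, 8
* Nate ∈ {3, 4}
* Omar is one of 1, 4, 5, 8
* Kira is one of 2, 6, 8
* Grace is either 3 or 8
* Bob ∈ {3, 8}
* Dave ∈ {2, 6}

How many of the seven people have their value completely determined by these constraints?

Bob and Grace share exactly the 2 values {3, 8}; by pigeonhole those values go to them, so strike 3, 8 from Nate, Omar, Mona, Kira.
Nate must be 4 (only option left). Strike 4 from Omar.
The 2 variables Dave and Kira are confined to {2, 6}, which locks those values in; drop them from Mona.
Mona's domain is down to {7}, so Mona = 7.
Determined: Nate=4, Mona=7. The other people each still have more than one consistent value. That makes 2.

2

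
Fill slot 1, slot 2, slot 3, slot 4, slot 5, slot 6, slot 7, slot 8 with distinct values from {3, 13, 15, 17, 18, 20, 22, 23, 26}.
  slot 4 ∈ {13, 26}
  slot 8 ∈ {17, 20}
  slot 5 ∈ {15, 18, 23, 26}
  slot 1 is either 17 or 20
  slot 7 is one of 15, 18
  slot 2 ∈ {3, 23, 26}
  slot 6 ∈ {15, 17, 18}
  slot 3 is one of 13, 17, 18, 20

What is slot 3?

Among the 8 variables, 3 fits only slot 2 (and all 8 values in {3, 13, 15, 17, 18, 20, 23, 26} must be used), so slot 2 = 3.
The 7 still-open variables together cover exactly {13, 15, 17, 18, 20, 23, 26} — 7 values for 7 variables — and 23 appears only in slot 5's list, so slot 5 = 23.
The 6 still-open variables draw from only 6 values {13, 15, 17, 18, 20, 26}, so each is used; only slot 4 can be 26, hence slot 4 = 26.
The 5 still-open variables together cover exactly {13, 15, 17, 18, 20} — 5 values for 5 variables — and 13 appears only in slot 3's list, so slot 3 = 13.

13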